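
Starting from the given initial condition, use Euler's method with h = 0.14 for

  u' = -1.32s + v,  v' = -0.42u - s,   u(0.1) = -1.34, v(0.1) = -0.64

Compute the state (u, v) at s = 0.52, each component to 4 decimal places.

Euler on (u,v): u_{n+1} = u_n + h·u', v_{n+1} = v_n + h·v'.
0.100000: (-1.340000, -0.640000); f=(-0.772000, 0.462800) → (-1.448080, -0.575208)
0.240000: (-1.448080, -0.575208); f=(-0.892008, 0.368194) → (-1.572961, -0.523661)
0.380000: (-1.572961, -0.523661); f=(-1.025261, 0.280644) → (-1.716498, -0.484371)
(u(0.52), v(0.52)) ≈ (-1.7165, -0.4844)

-1.7165, -0.4844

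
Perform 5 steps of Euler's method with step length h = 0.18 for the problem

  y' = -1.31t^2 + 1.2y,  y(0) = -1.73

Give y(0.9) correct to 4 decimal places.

Euler: y_{n+1} = y_n + h·f(t_n, y_n).
t=0.000000, y=-1.730000: f=-2.076000 → y ← -1.730000 + 0.18·(-2.076000) = -2.103680
t=0.180000, y=-2.103680: f=-2.566860 → y ← -2.103680 + 0.18·(-2.566860) = -2.565715
t=0.360000, y=-2.565715: f=-3.248634 → y ← -2.565715 + 0.18·(-3.248634) = -3.150469
t=0.540000, y=-3.150469: f=-4.162559 → y ← -3.150469 + 0.18·(-4.162559) = -3.899729
t=0.720000, y=-3.899729: f=-5.358779 → y ← -3.899729 + 0.18·(-5.358779) = -4.864310
y(0.9) ≈ -4.8643

-4.8643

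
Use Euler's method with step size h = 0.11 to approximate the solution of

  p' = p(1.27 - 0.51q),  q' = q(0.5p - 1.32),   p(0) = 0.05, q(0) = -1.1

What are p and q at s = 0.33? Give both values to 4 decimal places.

0.0849, -0.6951

Euler on (p,q): p_{n+1} = p_n + h·p', q_{n+1} = q_n + h·q'.
0.000000: (0.050000, -1.100000); f=(0.091550, 1.424500) → (0.060071, -0.943305)
0.110000: (0.060071, -0.943305); f=(0.105189, 1.216830) → (0.071641, -0.809454)
0.220000: (0.071641, -0.809454); f=(0.120559, 1.039484) → (0.084903, -0.695110)
(p(0.33), q(0.33)) ≈ (0.0849, -0.6951)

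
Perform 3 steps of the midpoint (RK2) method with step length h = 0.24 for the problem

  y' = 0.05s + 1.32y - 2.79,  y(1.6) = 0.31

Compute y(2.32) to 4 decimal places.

Midpoint: k1 = f(s_n, y_n); k2 = f(s_n + h/2, y_n + (h/2)·k1); y_{n+1} = y_n + h·k2.
s=1.600000, y=0.310000:
  k1 = f(1.600000, 0.310000) = -2.300800
  k2 = f(1.720000, 0.033904) = -2.659247
  y ← 0.310000 + 0.24·(-2.659247) = -0.328219
s=1.840000, y=-0.328219:
  k1 = f(1.840000, -0.328219) = -3.131249
  k2 = f(1.960000, -0.703969) = -3.621239
  y ← -0.328219 + 0.24·(-3.621239) = -1.197317
s=2.080000, y=-1.197317:
  k1 = f(2.080000, -1.197317) = -4.266458
  k2 = f(2.200000, -1.709292) = -4.936265
  y ← -1.197317 + 0.24·(-4.936265) = -2.382020
y(2.32) ≈ -2.3820

-2.3820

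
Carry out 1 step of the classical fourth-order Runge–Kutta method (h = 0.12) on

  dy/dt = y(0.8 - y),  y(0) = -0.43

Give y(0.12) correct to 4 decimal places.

RK4: k1 = f(t_n, y_n); k2 = f(t_n + h/2, y_n + (h/2)·k1); k3 = f(t_n + h/2, y_n + (h/2)·k2); k4 = f(t_n + h, y_n + h·k3); y_{n+1} = y_n + (h/6)·(k1 + 2k2 + 2k3 + k4).
t=0.000000, y=-0.430000:
  k1 = f(0.000000, -0.430000) = -0.528900
  k2 = f(0.060000, -0.461734) = -0.582585
  k3 = f(0.060000, -0.464955) = -0.588147
  k4 = f(0.120000, -0.500578) = -0.651040
  y ← -0.430000 + (0.12/6)·(k1 + 2k2 + 2k3 + k4) = -0.500428
y(0.12) ≈ -0.5004

-0.5004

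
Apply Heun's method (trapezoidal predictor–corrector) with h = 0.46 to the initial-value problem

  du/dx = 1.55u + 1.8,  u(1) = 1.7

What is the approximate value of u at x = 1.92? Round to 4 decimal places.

Heun: k1 = f(x_n, u_n); k2 = f(x_n + h, u_n + h·k1); u_{n+1} = u_n + (h/2)·(k1 + k2).
x=1.000000, u=1.700000:
  k1 = f(1.000000, 1.700000) = 4.435000
  k2 = f(1.460000, 3.740100) = 7.597155
  u ← 1.700000 + (0.46/2)·(4.435000 + 7.597155) = 4.467396
x=1.460000, u=4.467396:
  k1 = f(1.460000, 4.467396) = 8.724463
  k2 = f(1.920000, 8.480649) = 14.945006
  u ← 4.467396 + (0.46/2)·(8.724463 + 14.945006) = 9.911373
u(1.92) ≈ 9.9114

9.9114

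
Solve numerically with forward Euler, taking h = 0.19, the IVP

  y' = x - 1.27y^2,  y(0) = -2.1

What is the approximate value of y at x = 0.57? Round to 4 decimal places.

Euler: y_{n+1} = y_n + h·f(x_n, y_n).
x=0.000000, y=-2.100000: f=-5.600700 → y ← -2.100000 + 0.19·(-5.600700) = -3.164133
x=0.190000, y=-3.164133: f=-12.524907 → y ← -3.164133 + 0.19·(-12.524907) = -5.543865
x=0.380000, y=-5.543865: f=-38.652742 → y ← -5.543865 + 0.19·(-38.652742) = -12.887886
y(0.57) ≈ -12.8879

-12.8879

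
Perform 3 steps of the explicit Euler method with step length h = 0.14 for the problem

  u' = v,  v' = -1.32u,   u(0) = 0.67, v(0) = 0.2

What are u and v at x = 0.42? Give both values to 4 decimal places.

Euler on (u,v): u_{n+1} = u_n + h·u', v_{n+1} = v_n + h·v'.
0.000000: (0.670000, 0.200000); f=(0.200000, -0.884400) → (0.698000, 0.076184)
0.140000: (0.698000, 0.076184); f=(0.076184, -0.921360) → (0.708666, -0.052806)
0.280000: (0.708666, -0.052806); f=(-0.052806, -0.935439) → (0.701273, -0.183768)
(u(0.42), v(0.42)) ≈ (0.7013, -0.1838)

0.7013, -0.1838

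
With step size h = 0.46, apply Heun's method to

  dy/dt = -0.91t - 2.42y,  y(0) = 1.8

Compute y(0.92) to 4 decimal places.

Heun: k1 = f(t_n, y_n); k2 = f(t_n + h, y_n + h·k1); y_{n+1} = y_n + (h/2)·(k1 + k2).
t=0.000000, y=1.800000:
  k1 = f(0.000000, 1.800000) = -4.356000
  k2 = f(0.460000, -0.203760) = 0.074499
  y ← 1.800000 + (0.46/2)·(-4.356000 + 0.074499) = 0.815255
t=0.460000, y=0.815255:
  k1 = f(0.460000, 0.815255) = -2.391517
  k2 = f(0.920000, -0.284843) = -0.147880
  y ← 0.815255 + (0.46/2)·(-2.391517 + (-0.147880)) = 0.231194
y(0.92) ≈ 0.2312

0.2312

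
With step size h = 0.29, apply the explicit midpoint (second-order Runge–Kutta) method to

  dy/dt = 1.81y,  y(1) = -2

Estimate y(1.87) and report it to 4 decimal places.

Midpoint: k1 = f(t_n, y_n); k2 = f(t_n + h/2, y_n + (h/2)·k1); y_{n+1} = y_n + h·k2.
t=1.000000, y=-2.000000:
  k1 = f(1.000000, -2.000000) = -3.620000
  k2 = f(1.145000, -2.524900) = -4.570069
  y ← -2.000000 + 0.29·(-4.570069) = -3.325320
t=1.290000, y=-3.325320:
  k1 = f(1.290000, -3.325320) = -6.018829
  k2 = f(1.435000, -4.198050) = -7.598471
  y ← -3.325320 + 0.29·(-7.598471) = -5.528877
t=1.580000, y=-5.528877:
  k1 = f(1.580000, -5.528877) = -10.007267
  k2 = f(1.725000, -6.979930) = -12.633674
  y ← -5.528877 + 0.29·(-12.633674) = -9.192642
y(1.87) ≈ -9.1926

-9.1926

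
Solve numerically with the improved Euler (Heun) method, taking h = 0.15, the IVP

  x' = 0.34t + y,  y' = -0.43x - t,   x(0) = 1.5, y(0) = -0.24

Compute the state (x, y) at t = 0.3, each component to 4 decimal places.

Heun on (x,y): k1 = f(t_n, state_n); k2 = f(t_n + h, state_n + h·k1); state_{n+1} = state_n + (h/2)·(k1 + k2).
0.000000: (1.500000, -0.240000)
  k1 = (-0.240000, -0.645000)
  predictor → (1.464000, -0.336750)
  k2 = (-0.285750, -0.779520)
  → (1.460569, -0.346839)
0.150000: (1.460569, -0.346839)
  k1 = (-0.295839, -0.778045)
  predictor → (1.416193, -0.463546)
  k2 = (-0.361546, -0.908963)
  → (1.411265, -0.473365)
(x(0.3), y(0.3)) ≈ (1.4113, -0.4734)

1.4113, -0.4734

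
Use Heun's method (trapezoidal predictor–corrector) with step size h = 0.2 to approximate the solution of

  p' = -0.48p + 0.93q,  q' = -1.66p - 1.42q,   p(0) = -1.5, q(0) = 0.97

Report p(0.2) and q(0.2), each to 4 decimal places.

Heun on (p,q): k1 = f(x_n, state_n); k2 = f(x_n + h, state_n + h·k1); state_{n+1} = state_n + (h/2)·(k1 + k2).
0.000000: (-1.500000, 0.970000)
  k1 = (1.622100, 1.112600)
  predictor → (-1.175580, 1.192520)
  k2 = (1.673322, 0.258084)
  → (-1.170458, 1.107068)
(p(0.2), q(0.2)) ≈ (-1.1705, 1.1071)

-1.1705, 1.1071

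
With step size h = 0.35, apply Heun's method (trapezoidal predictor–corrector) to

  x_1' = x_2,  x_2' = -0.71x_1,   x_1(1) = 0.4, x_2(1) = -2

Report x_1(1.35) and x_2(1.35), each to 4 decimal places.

-0.3174, -2.0124

Heun on (x_1,x_2): k1 = f(t_n, state_n); k2 = f(t_n + h, state_n + h·k1); state_{n+1} = state_n + (h/2)·(k1 + k2).
1.000000: (0.400000, -2.000000)
  k1 = (-2.000000, -0.284000)
  predictor → (-0.300000, -2.099400)
  k2 = (-2.099400, 0.213000)
  → (-0.317395, -2.012425)
(x_1(1.35), x_2(1.35)) ≈ (-0.3174, -2.0124)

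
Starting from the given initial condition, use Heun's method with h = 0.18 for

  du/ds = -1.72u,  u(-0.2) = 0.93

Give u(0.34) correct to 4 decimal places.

Heun: k1 = f(s_n, u_n); k2 = f(s_n + h, u_n + h·k1); u_{n+1} = u_n + (h/2)·(k1 + k2).
s=-0.200000, u=0.930000:
  k1 = f(-0.200000, 0.930000) = -1.599600
  k2 = f(-0.020000, 0.642072) = -1.104364
  u ← 0.930000 + (0.18/2)·(-1.599600 + (-1.104364)) = 0.686643
s=-0.020000, u=0.686643:
  k1 = f(-0.020000, 0.686643) = -1.181026
  k2 = f(0.160000, 0.474059) = -0.815381
  u ← 0.686643 + (0.18/2)·(-1.181026 + (-0.815381)) = 0.506967
s=0.160000, u=0.506967:
  k1 = f(0.160000, 0.506967) = -0.871983
  k2 = f(0.340000, 0.350010) = -0.602017
  u ← 0.506967 + (0.18/2)·(-0.871983 + (-0.602017)) = 0.374307
u(0.34) ≈ 0.3743

0.3743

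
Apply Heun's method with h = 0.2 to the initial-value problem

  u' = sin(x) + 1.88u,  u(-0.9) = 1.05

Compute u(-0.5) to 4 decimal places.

1.8118

Heun: k1 = f(x_n, u_n); k2 = f(x_n + h, u_n + h·k1); u_{n+1} = u_n + (h/2)·(k1 + k2).
x=-0.900000, u=1.050000:
  k1 = f(-0.900000, 1.050000) = 1.190673
  k2 = f(-0.700000, 1.288135) = 1.777475
  u ← 1.050000 + (0.2/2)·(1.190673 + 1.777475) = 1.346815
x=-0.700000, u=1.346815:
  k1 = f(-0.700000, 1.346815) = 1.887794
  k2 = f(-0.500000, 1.724374) = 2.762397
  u ← 1.346815 + (0.2/2)·(1.887794 + 2.762397) = 1.811834
u(-0.5) ≈ 1.8118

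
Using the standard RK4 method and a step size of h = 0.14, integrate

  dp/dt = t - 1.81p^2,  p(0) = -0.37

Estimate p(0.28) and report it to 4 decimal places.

RK4: k1 = f(t_n, p_n); k2 = f(t_n + h/2, p_n + (h/2)·k1); k3 = f(t_n + h/2, p_n + (h/2)·k2); k4 = f(t_n + h, p_n + h·k3); p_{n+1} = p_n + (h/6)·(k1 + 2k2 + 2k3 + k4).
t=0.000000, p=-0.370000:
  k1 = f(0.000000, -0.370000) = -0.247789
  k2 = f(0.070000, -0.387345) = -0.201566
  k3 = f(0.070000, -0.384110) = -0.197048
  k4 = f(0.140000, -0.397587) = -0.146116
  p ← -0.370000 + (0.14/6)·(k1 + 2k2 + 2k3 + k4) = -0.397793
t=0.140000, p=-0.397793:
  k1 = f(0.140000, -0.397793) = -0.146413
  k2 = f(0.210000, -0.408042) = -0.091362
  k3 = f(0.210000, -0.404188) = -0.085697
  k4 = f(0.280000, -0.409791) = -0.023950
  p ← -0.397793 + (0.14/6)·(k1 + 2k2 + 2k3 + k4) = -0.410031
p(0.28) ≈ -0.4100

-0.4100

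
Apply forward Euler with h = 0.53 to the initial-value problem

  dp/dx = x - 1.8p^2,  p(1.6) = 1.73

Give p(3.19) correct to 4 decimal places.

1.6102

Euler: p_{n+1} = p_n + h·f(x_n, p_n).
x=1.600000, p=1.730000: f=-3.787220 → p ← 1.730000 + 0.53·(-3.787220) = -0.277227
x=2.130000, p=-0.277227: f=1.991662 → p ← -0.277227 + 0.53·1.991662 = 0.778354
x=2.660000, p=0.778354: f=1.569497 → p ← 0.778354 + 0.53·1.569497 = 1.610187
p(3.19) ≈ 1.6102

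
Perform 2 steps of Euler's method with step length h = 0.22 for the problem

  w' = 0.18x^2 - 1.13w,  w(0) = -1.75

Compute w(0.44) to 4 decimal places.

-0.9861

Euler: w_{n+1} = w_n + h·f(x_n, w_n).
x=0.000000, w=-1.750000: f=1.977500 → w ← -1.750000 + 0.22·1.977500 = -1.314950
x=0.220000, w=-1.314950: f=1.494606 → w ← -1.314950 + 0.22·1.494606 = -0.986137
w(0.44) ≈ -0.9861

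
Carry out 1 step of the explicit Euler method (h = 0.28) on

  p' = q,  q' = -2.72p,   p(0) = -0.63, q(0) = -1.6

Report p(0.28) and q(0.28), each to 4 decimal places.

Euler on (p,q): p_{n+1} = p_n + h·p', q_{n+1} = q_n + h·q'.
0.000000: (-0.630000, -1.600000); f=(-1.600000, 1.713600) → (-1.078000, -1.120192)
(p(0.28), q(0.28)) ≈ (-1.0780, -1.1202)

-1.0780, -1.1202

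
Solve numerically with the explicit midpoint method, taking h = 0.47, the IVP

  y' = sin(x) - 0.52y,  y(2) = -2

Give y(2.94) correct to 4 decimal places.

Midpoint: k1 = f(x_n, y_n); k2 = f(x_n + h/2, y_n + (h/2)·k1); y_{n+1} = y_n + h·k2.
x=2.000000, y=-2.000000:
  k1 = f(2.000000, -2.000000) = 1.949297
  k2 = f(2.235000, -1.541915) = 1.589204
  y ← -2.000000 + 0.47·1.589204 = -1.253074
x=2.470000, y=-1.253074:
  k1 = f(2.470000, -1.253074) = 1.273832
  k2 = f(2.705000, -0.953724) = 0.918791
  y ← -1.253074 + 0.47·0.918791 = -0.821243
y(2.94) ≈ -0.8212

-0.8212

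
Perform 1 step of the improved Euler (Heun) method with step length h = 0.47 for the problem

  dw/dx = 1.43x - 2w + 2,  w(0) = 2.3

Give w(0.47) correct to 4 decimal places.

Heun: k1 = f(x_n, w_n); k2 = f(x_n + h, w_n + h·k1); w_{n+1} = w_n + (h/2)·(k1 + k2).
x=0.000000, w=2.300000:
  k1 = f(0.000000, 2.300000) = -2.600000
  k2 = f(0.470000, 1.078000) = 0.516100
  w ← 2.300000 + (0.47/2)·(-2.600000 + 0.516100) = 1.810283
w(0.47) ≈ 1.8103

1.8103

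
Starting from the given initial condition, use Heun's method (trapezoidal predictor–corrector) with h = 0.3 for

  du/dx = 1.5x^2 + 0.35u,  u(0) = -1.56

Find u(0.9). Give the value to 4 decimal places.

-1.7249

Heun: k1 = f(x_n, u_n); k2 = f(x_n + h, u_n + h·k1); u_{n+1} = u_n + (h/2)·(k1 + k2).
x=0.000000, u=-1.560000:
  k1 = f(0.000000, -1.560000) = -0.546000
  k2 = f(0.300000, -1.723800) = -0.468330
  u ← -1.560000 + (0.3/2)·(-0.546000 + (-0.468330)) = -1.712149
x=0.300000, u=-1.712149:
  k1 = f(0.300000, -1.712149) = -0.464252
  k2 = f(0.600000, -1.851425) = -0.107999
  u ← -1.712149 + (0.3/2)·(-0.464252 + (-0.107999)) = -1.797987
x=0.600000, u=-1.797987:
  k1 = f(0.600000, -1.797987) = -0.089296
  k2 = f(0.900000, -1.824776) = 0.576328
  u ← -1.797987 + (0.3/2)·(-0.089296 + 0.576328) = -1.724932
u(0.9) ≈ -1.7249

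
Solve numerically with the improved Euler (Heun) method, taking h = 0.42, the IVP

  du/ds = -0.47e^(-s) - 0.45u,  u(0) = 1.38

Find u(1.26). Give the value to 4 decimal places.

Heun: k1 = f(s_n, u_n); k2 = f(s_n + h, u_n + h·k1); u_{n+1} = u_n + (h/2)·(k1 + k2).
s=0.000000, u=1.380000:
  k1 = f(0.000000, 1.380000) = -1.091000
  k2 = f(0.420000, 0.921780) = -0.723613
  u ← 1.380000 + (0.42/2)·(-1.091000 + (-0.723613)) = 0.998931
s=0.420000, u=0.998931:
  k1 = f(0.420000, 0.998931) = -0.758331
  k2 = f(0.840000, 0.680432) = -0.509098
  u ← 0.998931 + (0.42/2)·(-0.758331 + (-0.509098)) = 0.732771
s=0.840000, u=0.732771:
  k1 = f(0.840000, 0.732771) = -0.532651
  k2 = f(1.260000, 0.509058) = -0.362393
  u ← 0.732771 + (0.42/2)·(-0.532651 + (-0.362393)) = 0.544812
u(1.26) ≈ 0.5448

0.5448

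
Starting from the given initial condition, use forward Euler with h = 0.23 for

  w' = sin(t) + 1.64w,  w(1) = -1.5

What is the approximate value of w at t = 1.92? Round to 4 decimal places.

-3.9362

Euler: w_{n+1} = w_n + h·f(t_n, w_n).
t=1.000000, w=-1.500000: f=-1.618529 → w ← -1.500000 + 0.23·(-1.618529) = -1.872262
t=1.230000, w=-1.872262: f=-2.128020 → w ← -1.872262 + 0.23·(-2.128020) = -2.361706
t=1.460000, w=-2.361706: f=-2.879330 → w ← -2.361706 + 0.23·(-2.879330) = -3.023952
t=1.690000, w=-3.023952: f=-3.966378 → w ← -3.023952 + 0.23·(-3.966378) = -3.936219
w(1.92) ≈ -3.9362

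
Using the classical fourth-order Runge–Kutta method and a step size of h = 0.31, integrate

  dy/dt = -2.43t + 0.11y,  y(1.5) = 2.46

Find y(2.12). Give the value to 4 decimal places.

-0.1830

RK4: k1 = f(t_n, y_n); k2 = f(t_n + h/2, y_n + (h/2)·k1); k3 = f(t_n + h/2, y_n + (h/2)·k2); k4 = f(t_n + h, y_n + h·k3); y_{n+1} = y_n + (h/6)·(k1 + 2k2 + 2k3 + k4).
t=1.500000, y=2.460000:
  k1 = f(1.500000, 2.460000) = -3.374400
  k2 = f(1.655000, 1.936968) = -3.808584
  k3 = f(1.655000, 1.869670) = -3.815986
  k4 = f(1.810000, 1.277044) = -4.257825
  y ← 2.460000 + (0.31/6)·(k1 + 2k2 + 2k3 + k4) = 1.277796
t=1.810000, y=1.277796:
  k1 = f(1.810000, 1.277796) = -4.257742
  k2 = f(1.965000, 0.617846) = -4.706987
  k3 = f(1.965000, 0.548213) = -4.714647
  k4 = f(2.120000, -0.183744) = -5.171812
  y ← 1.277796 + (0.31/6)·(k1 + 2k2 + 2k3 + k4) = -0.182966
y(2.12) ≈ -0.1830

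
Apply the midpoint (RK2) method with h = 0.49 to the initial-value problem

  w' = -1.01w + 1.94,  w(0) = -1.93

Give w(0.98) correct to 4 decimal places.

0.4042

Midpoint: k1 = f(x_n, w_n); k2 = f(x_n + h/2, w_n + (h/2)·k1); w_{n+1} = w_n + h·k2.
x=0.000000, w=-1.930000:
  k1 = f(0.000000, -1.930000) = 3.889300
  k2 = f(0.245000, -0.977121) = 2.926893
  w ← -1.930000 + 0.49·2.926893 = -0.495823
x=0.490000, w=-0.495823:
  k1 = f(0.490000, -0.495823) = 2.440781
  k2 = f(0.735000, 0.102169) = 1.836810
  w ← -0.495823 + 0.49·1.836810 = 0.404214
w(0.98) ≈ 0.4042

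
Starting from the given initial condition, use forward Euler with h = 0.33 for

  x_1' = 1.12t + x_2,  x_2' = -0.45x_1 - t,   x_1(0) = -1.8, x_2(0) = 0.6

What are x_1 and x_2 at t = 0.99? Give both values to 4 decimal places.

Euler on (x_1,x_2): x_1_{n+1} = x_1_n + h·x_1', x_2_{n+1} = x_2_n + h·x_2'.
0.000000: (-1.800000, 0.600000); f=(0.600000, 0.810000) → (-1.602000, 0.867300)
0.330000: (-1.602000, 0.867300); f=(1.236900, 0.390900) → (-1.193823, 0.996297)
0.660000: (-1.193823, 0.996297); f=(1.735497, -0.122780) → (-0.621109, 0.955780)
(x_1(0.99), x_2(0.99)) ≈ (-0.6211, 0.9558)

-0.6211, 0.9558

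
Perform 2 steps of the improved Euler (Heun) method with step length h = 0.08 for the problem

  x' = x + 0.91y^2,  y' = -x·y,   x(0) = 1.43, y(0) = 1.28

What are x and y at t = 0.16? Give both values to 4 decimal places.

Heun on (x,y): k1 = f(t_n, state_n); k2 = f(t_n + h, state_n + h·k1); state_{n+1} = state_n + (h/2)·(k1 + k2).
0.000000: (1.430000, 1.280000)
  k1 = (2.920944, -1.830400)
  predictor → (1.663676, 1.133568)
  k2 = (2.833004, -1.885889)
  → (1.660158, 1.131348)
0.080000: (1.660158, 1.131348)
  k1 = (2.824912, -1.878217)
  predictor → (1.886151, 0.981091)
  k2 = (2.762062, -1.850486)
  → (1.883637, 0.982200)
(x(0.16), y(0.16)) ≈ (1.8836, 0.9822)

1.8836, 0.9822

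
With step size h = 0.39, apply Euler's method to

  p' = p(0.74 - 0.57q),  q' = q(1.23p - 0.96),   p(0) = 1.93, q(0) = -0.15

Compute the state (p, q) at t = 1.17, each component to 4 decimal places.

Euler on (p,q): p_{n+1} = p_n + h·p', q_{n+1} = q_n + h·q'.
0.000000: (1.930000, -0.150000); f=(1.593215, -0.212085) → (2.551354, -0.232713)
0.390000: (2.551354, -0.232713); f=(2.226430, -0.506888) → (3.419662, -0.430399)
0.780000: (3.419662, -0.430399); f=(3.369487, -1.397155) → (4.733761, -0.975290)
(p(1.17), q(1.17)) ≈ (4.7338, -0.9753)

4.7338, -0.9753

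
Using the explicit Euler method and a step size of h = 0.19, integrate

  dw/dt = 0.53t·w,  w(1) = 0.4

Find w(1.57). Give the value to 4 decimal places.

Euler: w_{n+1} = w_n + h·f(t_n, w_n).
t=1.000000, w=0.400000: f=0.212000 → w ← 0.400000 + 0.19·0.212000 = 0.440280
t=1.190000, w=0.440280: f=0.277685 → w ← 0.440280 + 0.19·0.277685 = 0.493040
t=1.380000, w=0.493040: f=0.360610 → w ← 0.493040 + 0.19·0.360610 = 0.561556
w(1.57) ≈ 0.5616

0.5616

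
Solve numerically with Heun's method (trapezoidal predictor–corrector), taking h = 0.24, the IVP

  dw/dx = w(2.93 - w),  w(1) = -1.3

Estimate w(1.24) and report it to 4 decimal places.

-3.7046

Heun: k1 = f(x_n, w_n); k2 = f(x_n + h, w_n + h·k1); w_{n+1} = w_n + (h/2)·(k1 + k2).
x=1.000000, w=-1.300000:
  k1 = f(1.000000, -1.300000) = -5.499000
  k2 = f(1.240000, -2.619760) = -14.539039
  w ← -1.300000 + (0.24/2)·(-5.499000 + (-14.539039)) = -3.704565
w(1.24) ≈ -3.7046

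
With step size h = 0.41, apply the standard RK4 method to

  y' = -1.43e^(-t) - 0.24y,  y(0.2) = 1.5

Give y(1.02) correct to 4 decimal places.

RK4: k1 = f(t_n, y_n); k2 = f(t_n + h/2, y_n + (h/2)·k1); k3 = f(t_n + h/2, y_n + (h/2)·k2); k4 = f(t_n + h, y_n + h·k3); y_{n+1} = y_n + (h/6)·(k1 + 2k2 + 2k3 + k4).
t=0.200000, y=1.500000:
  k1 = f(0.200000, 1.500000) = -1.530785
  k2 = f(0.405000, 1.186189) = -1.238462
  k3 = f(0.405000, 1.246115) = -1.252844
  k4 = f(0.610000, 0.986334) = -1.013712
  y ← 1.500000 + (0.41/6)·(k1 + 2k2 + 2k3 + k4) = 0.985647
t=0.610000, y=0.985647:
  k1 = f(0.610000, 0.985647) = -1.013547
  k2 = f(0.815000, 0.777870) = -0.819663
  k3 = f(0.815000, 0.817617) = -0.829202
  k4 = f(1.020000, 0.645675) = -0.670613
  y ← 0.985647 + (0.41/6)·(k1 + 2k2 + 2k3 + k4) = 0.645218
y(1.02) ≈ 0.6452

0.6452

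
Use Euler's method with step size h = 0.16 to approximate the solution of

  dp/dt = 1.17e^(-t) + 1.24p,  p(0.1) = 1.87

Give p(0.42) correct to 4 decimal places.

3.0330

Euler: p_{n+1} = p_n + h·f(t_n, p_n).
t=0.100000, p=1.870000: f=3.377460 → p ← 1.870000 + 0.16·3.377460 = 2.410394
t=0.260000, p=2.410394: f=3.891018 → p ← 2.410394 + 0.16·3.891018 = 3.032957
p(0.42) ≈ 3.0330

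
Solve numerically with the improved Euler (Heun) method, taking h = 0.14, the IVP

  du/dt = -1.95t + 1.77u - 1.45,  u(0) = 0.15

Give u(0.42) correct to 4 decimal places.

Heun: k1 = f(t_n, u_n); k2 = f(t_n + h, u_n + h·k1); u_{n+1} = u_n + (h/2)·(k1 + k2).
t=0.000000, u=0.150000:
  k1 = f(0.000000, 0.150000) = -1.184500
  k2 = f(0.140000, -0.015830) = -1.751019
  u ← 0.150000 + (0.14/2)·(-1.184500 + (-1.751019)) = -0.055486
t=0.140000, u=-0.055486:
  k1 = f(0.140000, -0.055486) = -1.821211
  k2 = f(0.280000, -0.310456) = -2.545507
  u ← -0.055486 + (0.14/2)·(-1.821211 + (-2.545507)) = -0.361157
t=0.280000, u=-0.361157:
  k1 = f(0.280000, -0.361157) = -2.635247
  k2 = f(0.420000, -0.730091) = -3.561261
  u ← -0.361157 + (0.14/2)·(-2.635247 + (-3.561261)) = -0.794912
u(0.42) ≈ -0.7949

-0.7949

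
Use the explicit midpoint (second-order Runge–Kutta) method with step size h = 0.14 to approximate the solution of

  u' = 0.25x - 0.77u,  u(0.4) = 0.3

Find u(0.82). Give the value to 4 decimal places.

0.2731

Midpoint: k1 = f(x_n, u_n); k2 = f(x_n + h/2, u_n + (h/2)·k1); u_{n+1} = u_n + h·k2.
x=0.400000, u=0.300000:
  k1 = f(0.400000, 0.300000) = -0.131000
  k2 = f(0.470000, 0.290830) = -0.106439
  u ← 0.300000 + 0.14·(-0.106439) = 0.285099
x=0.540000, u=0.285099:
  k1 = f(0.540000, 0.285099) = -0.084526
  k2 = f(0.610000, 0.279182) = -0.062470
  u ← 0.285099 + 0.14·(-0.062470) = 0.276353
x=0.680000, u=0.276353:
  k1 = f(0.680000, 0.276353) = -0.042792
  k2 = f(0.750000, 0.273357) = -0.022985
  u ← 0.276353 + 0.14·(-0.022985) = 0.273135
u(0.82) ≈ 0.2731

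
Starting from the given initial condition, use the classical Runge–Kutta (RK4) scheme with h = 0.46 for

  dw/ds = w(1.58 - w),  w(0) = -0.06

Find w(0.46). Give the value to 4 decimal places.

-0.1292

RK4: k1 = f(s_n, w_n); k2 = f(s_n + h/2, w_n + (h/2)·k1); k3 = f(s_n + h/2, w_n + (h/2)·k2); k4 = f(s_n + h, w_n + h·k3); w_{n+1} = w_n + (h/6)·(k1 + 2k2 + 2k3 + k4).
s=0.000000, w=-0.060000:
  k1 = f(0.000000, -0.060000) = -0.098400
  k2 = f(0.230000, -0.082632) = -0.137387
  k3 = f(0.230000, -0.091599) = -0.153117
  k4 = f(0.460000, -0.130434) = -0.223098
  w ← -0.060000 + (0.46/6)·(k1 + 2k2 + 2k3 + k4) = -0.129192
w(0.46) ≈ -0.1292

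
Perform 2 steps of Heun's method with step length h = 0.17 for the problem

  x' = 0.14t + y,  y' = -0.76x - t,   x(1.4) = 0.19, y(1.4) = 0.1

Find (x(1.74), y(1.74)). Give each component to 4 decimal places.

Heun on (x,y): k1 = f(t_n, state_n); k2 = f(t_n + h, state_n + h·k1); state_{n+1} = state_n + (h/2)·(k1 + k2).
1.400000: (0.190000, 0.100000)
  k1 = (0.296000, -1.544400)
  predictor → (0.240320, -0.162548)
  k2 = (0.057252, -1.752643)
  → (0.220026, -0.180249)
1.570000: (0.220026, -0.180249)
  k1 = (0.039551, -1.737220)
  predictor → (0.226750, -0.475576)
  k2 = (-0.231976, -1.912330)
  → (0.203670, -0.490460)
(x(1.74), y(1.74)) ≈ (0.2037, -0.4905)

0.2037, -0.4905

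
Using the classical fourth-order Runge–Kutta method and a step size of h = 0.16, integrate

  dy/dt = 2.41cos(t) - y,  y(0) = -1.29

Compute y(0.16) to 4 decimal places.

-0.7445

RK4: k1 = f(t_n, y_n); k2 = f(t_n + h/2, y_n + (h/2)·k1); k3 = f(t_n + h/2, y_n + (h/2)·k2); k4 = f(t_n + h, y_n + h·k3); y_{n+1} = y_n + (h/6)·(k1 + 2k2 + 2k3 + k4).
t=0.000000, y=-1.290000:
  k1 = f(0.000000, -1.290000) = 3.700000
  k2 = f(0.080000, -0.994000) = 3.396292
  k3 = f(0.080000, -1.018297) = 3.420589
  k4 = f(0.160000, -0.742706) = 3.121924
  y ← -1.290000 + (0.16/6)·(k1 + 2k2 + 2k3 + k4) = -0.744515
y(0.16) ≈ -0.7445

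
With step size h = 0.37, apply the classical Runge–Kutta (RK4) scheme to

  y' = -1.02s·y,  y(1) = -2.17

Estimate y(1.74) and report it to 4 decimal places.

-0.7723

RK4: k1 = f(s_n, y_n); k2 = f(s_n + h/2, y_n + (h/2)·k1); k3 = f(s_n + h/2, y_n + (h/2)·k2); k4 = f(s_n + h, y_n + h·k3); y_{n+1} = y_n + (h/6)·(k1 + 2k2 + 2k3 + k4).
s=1.000000, y=-2.170000:
  k1 = f(1.000000, -2.170000) = 2.213400
  k2 = f(1.185000, -1.760521) = 2.127942
  k3 = f(1.185000, -1.776331) = 2.147051
  k4 = f(1.370000, -1.375591) = 1.922251
  y ← -2.170000 + (0.37/6)·(k1 + 2k2 + 2k3 + k4) = -1.387719
s=1.370000, y=-1.387719:
  k1 = f(1.370000, -1.387719) = 1.939199
  k2 = f(1.555000, -1.028967) = 1.632045
  k3 = f(1.555000, -1.085791) = 1.722173
  k4 = f(1.740000, -0.750515) = 1.332014
  y ← -1.387719 + (0.37/6)·(k1 + 2k2 + 2k3 + k4) = -0.772307
y(1.74) ≈ -0.7723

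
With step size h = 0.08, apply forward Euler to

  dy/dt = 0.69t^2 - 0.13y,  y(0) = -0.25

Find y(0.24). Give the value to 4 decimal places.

-0.2405

Euler: y_{n+1} = y_n + h·f(t_n, y_n).
t=0.000000, y=-0.250000: f=0.032500 → y ← -0.250000 + 0.08·0.032500 = -0.247400
t=0.080000, y=-0.247400: f=0.036578 → y ← -0.247400 + 0.08·0.036578 = -0.244474
t=0.160000, y=-0.244474: f=0.049446 → y ← -0.244474 + 0.08·0.049446 = -0.240518
y(0.24) ≈ -0.2405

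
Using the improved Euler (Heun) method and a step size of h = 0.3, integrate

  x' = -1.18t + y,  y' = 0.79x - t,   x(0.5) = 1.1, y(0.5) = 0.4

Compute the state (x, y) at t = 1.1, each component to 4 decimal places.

Heun on (x,y): k1 = f(t_n, state_n); k2 = f(t_n + h, state_n + h·k1); state_{n+1} = state_n + (h/2)·(k1 + k2).
0.500000: (1.100000, 0.400000)
  k1 = (-0.190000, 0.369000)
  predictor → (1.043000, 0.510700)
  k2 = (-0.433300, 0.023970)
  → (1.006505, 0.458946)
0.800000: (1.006505, 0.458946)
  k1 = (-0.485054, -0.004861)
  predictor → (0.860989, 0.457487)
  k2 = (-0.840513, -0.419819)
  → (0.807670, 0.395243)
(x(1.1), y(1.1)) ≈ (0.8077, 0.3952)

0.8077, 0.3952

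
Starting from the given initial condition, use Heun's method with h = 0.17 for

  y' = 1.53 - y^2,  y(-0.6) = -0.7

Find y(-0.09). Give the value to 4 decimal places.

Heun: k1 = f(t_n, y_n); k2 = f(t_n + h, y_n + h·k1); y_{n+1} = y_n + (h/2)·(k1 + k2).
t=-0.600000, y=-0.700000:
  k1 = f(-0.600000, -0.700000) = 1.040000
  k2 = f(-0.430000, -0.523200) = 1.256262
  y ← -0.700000 + (0.17/2)·(1.040000 + 1.256262) = -0.504818
t=-0.430000, y=-0.504818:
  k1 = f(-0.430000, -0.504818) = 1.275159
  k2 = f(-0.260000, -0.288041) = 1.447033
  y ← -0.504818 + (0.17/2)·(1.275159 + 1.447033) = -0.273431
t=-0.260000, y=-0.273431:
  k1 = f(-0.260000, -0.273431) = 1.455235
  k2 = f(-0.090000, -0.026041) = 1.529322
  y ← -0.273431 + (0.17/2)·(1.455235 + 1.529322) = -0.019744
y(-0.09) ≈ -0.0197

-0.0197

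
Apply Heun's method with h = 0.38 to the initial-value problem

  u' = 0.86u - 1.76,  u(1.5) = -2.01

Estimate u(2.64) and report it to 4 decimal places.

Heun: k1 = f(t_n, u_n); k2 = f(t_n + h, u_n + h·k1); u_{n+1} = u_n + (h/2)·(k1 + k2).
t=1.500000, u=-2.010000:
  k1 = f(1.500000, -2.010000) = -3.488600
  k2 = f(1.880000, -3.335668) = -4.628674
  u ← -2.010000 + (0.38/2)·(-3.488600 + (-4.628674)) = -3.552282
t=1.880000, u=-3.552282:
  k1 = f(1.880000, -3.552282) = -4.814963
  k2 = f(2.260000, -5.381968) = -6.388492
  u ← -3.552282 + (0.38/2)·(-4.814963 + (-6.388492)) = -5.680939
t=2.260000, u=-5.680939:
  k1 = f(2.260000, -5.680939) = -6.645607
  k2 = f(2.640000, -8.206269) = -8.817392
  u ← -5.680939 + (0.38/2)·(-6.645607 + (-8.817392)) = -8.618908
u(2.64) ≈ -8.6189

-8.6189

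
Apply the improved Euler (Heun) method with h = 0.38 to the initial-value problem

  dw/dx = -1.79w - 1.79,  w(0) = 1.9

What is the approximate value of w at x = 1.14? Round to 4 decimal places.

Heun: k1 = f(x_n, w_n); k2 = f(x_n + h, w_n + h·k1); w_{n+1} = w_n + (h/2)·(k1 + k2).
x=0.000000, w=1.900000:
  k1 = f(0.000000, 1.900000) = -5.191000
  k2 = f(0.380000, -0.072580) = -1.660082
  w ← 1.900000 + (0.38/2)·(-5.191000 + (-1.660082)) = 0.598294
x=0.380000, w=0.598294:
  k1 = f(0.380000, 0.598294) = -2.860947
  k2 = f(0.760000, -0.488865) = -0.914931
  w ← 0.598294 + (0.38/2)·(-2.860947 + (-0.914931)) = -0.119122
x=0.760000, w=-0.119122:
  k1 = f(0.760000, -0.119122) = -1.576771
  k2 = f(1.140000, -0.718295) = -0.504251
  w ← -0.119122 + (0.38/2)·(-1.576771 + (-0.504251)) = -0.514517
w(1.14) ≈ -0.5145

-0.5145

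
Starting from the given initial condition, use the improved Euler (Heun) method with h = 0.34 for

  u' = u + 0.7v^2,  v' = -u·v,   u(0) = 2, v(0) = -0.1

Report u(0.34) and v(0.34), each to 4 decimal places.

Heun on (u,v): k1 = f(t_n, state_n); k2 = f(t_n + h, state_n + h·k1); state_{n+1} = state_n + (h/2)·(k1 + k2).
0.000000: (2.000000, -0.100000)
  k1 = (2.007000, 0.200000)
  predictor → (2.682380, -0.032000)
  k2 = (2.683097, 0.085836)
  → (2.797316, -0.051408)
(u(0.34), v(0.34)) ≈ (2.7973, -0.0514)

2.7973, -0.0514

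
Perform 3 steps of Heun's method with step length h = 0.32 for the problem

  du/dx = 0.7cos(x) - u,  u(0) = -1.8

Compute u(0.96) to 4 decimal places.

-0.3623

Heun: k1 = f(x_n, u_n); k2 = f(x_n + h, u_n + h·k1); u_{n+1} = u_n + (h/2)·(k1 + k2).
x=0.000000, u=-1.800000:
  k1 = f(0.000000, -1.800000) = 2.500000
  k2 = f(0.320000, -1.000000) = 1.664465
  u ← -1.800000 + (0.32/2)·(2.500000 + 1.664465) = -1.133686
x=0.320000, u=-1.133686:
  k1 = f(0.320000, -1.133686) = 1.798150
  k2 = f(0.640000, -0.558277) = 1.119745
  u ← -1.133686 + (0.32/2)·(1.798150 + 1.119745) = -0.666822
x=0.640000, u=-0.666822:
  k1 = f(0.640000, -0.666822) = 1.228289
  k2 = f(0.960000, -0.273770) = 0.675234
  u ← -0.666822 + (0.32/2)·(1.228289 + 0.675234) = -0.362259
u(0.96) ≈ -0.3623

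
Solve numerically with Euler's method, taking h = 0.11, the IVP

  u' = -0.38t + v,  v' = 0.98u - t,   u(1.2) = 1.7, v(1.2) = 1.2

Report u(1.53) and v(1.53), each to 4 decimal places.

1.9483, 1.3441

Euler on (u,v): u_{n+1} = u_n + h·u', v_{n+1} = v_n + h·v'.
1.200000: (1.700000, 1.200000); f=(0.744000, 0.466000) → (1.781840, 1.251260)
1.310000: (1.781840, 1.251260); f=(0.753460, 0.436203) → (1.864721, 1.299242)
1.420000: (1.864721, 1.299242); f=(0.759642, 0.407426) → (1.948281, 1.344059)
(u(1.53), v(1.53)) ≈ (1.9483, 1.3441)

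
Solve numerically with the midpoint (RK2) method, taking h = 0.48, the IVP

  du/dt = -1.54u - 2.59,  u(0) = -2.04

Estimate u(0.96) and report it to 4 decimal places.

Midpoint: k1 = f(t_n, u_n); k2 = f(t_n + h/2, u_n + (h/2)·k1); u_{n+1} = u_n + h·k2.
t=0.000000, u=-2.040000:
  k1 = f(0.000000, -2.040000) = 0.551600
  k2 = f(0.240000, -1.907616) = 0.347729
  u ← -2.040000 + 0.48·0.347729 = -1.873090
t=0.480000, u=-1.873090:
  k1 = f(0.480000, -1.873090) = 0.294559
  k2 = f(0.720000, -1.802396) = 0.185690
  u ← -1.873090 + 0.48·0.185690 = -1.783959
u(0.96) ≈ -1.7840

-1.7840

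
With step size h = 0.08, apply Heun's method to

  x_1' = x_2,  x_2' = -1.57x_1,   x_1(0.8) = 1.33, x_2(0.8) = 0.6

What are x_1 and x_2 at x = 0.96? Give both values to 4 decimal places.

1.3988, 0.2555

Heun on (x_1,x_2): k1 = f(x_n, state_n); k2 = f(x_n + h, state_n + h·k1); state_{n+1} = state_n + (h/2)·(k1 + k2).
0.800000: (1.330000, 0.600000)
  k1 = (0.600000, -2.088100)
  predictor → (1.378000, 0.432952)
  k2 = (0.432952, -2.163460)
  → (1.371318, 0.429938)
0.880000: (1.371318, 0.429938)
  k1 = (0.429938, -2.152969)
  predictor → (1.405713, 0.257700)
  k2 = (0.257700, -2.206970)
  → (1.398824, 0.255540)
(x_1(0.96), x_2(0.96)) ≈ (1.3988, 0.2555)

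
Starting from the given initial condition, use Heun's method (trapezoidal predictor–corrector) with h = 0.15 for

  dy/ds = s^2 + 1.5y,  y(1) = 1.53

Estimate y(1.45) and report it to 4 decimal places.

Heun: k1 = f(s_n, y_n); k2 = f(s_n + h, y_n + h·k1); y_{n+1} = y_n + (h/2)·(k1 + k2).
s=1.000000, y=1.530000:
  k1 = f(1.000000, 1.530000) = 3.295000
  k2 = f(1.150000, 2.024250) = 4.358875
  y ← 1.530000 + (0.15/2)·(3.295000 + 4.358875) = 2.104041
s=1.150000, y=2.104041:
  k1 = f(1.150000, 2.104041) = 4.478561
  k2 = f(1.300000, 2.775825) = 5.853737
  y ← 2.104041 + (0.15/2)·(4.478561 + 5.853737) = 2.878963
s=1.300000, y=2.878963:
  k1 = f(1.300000, 2.878963) = 6.008444
  k2 = f(1.450000, 3.780230) = 7.772844
  y ← 2.878963 + (0.15/2)·(6.008444 + 7.772844) = 3.912560
y(1.45) ≈ 3.9126

3.9126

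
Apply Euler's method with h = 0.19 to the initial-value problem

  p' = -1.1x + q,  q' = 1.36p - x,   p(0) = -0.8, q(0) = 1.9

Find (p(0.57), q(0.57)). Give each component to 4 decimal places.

Euler on (p,q): p_{n+1} = p_n + h·p', q_{n+1} = q_n + h·q'.
0.000000: (-0.800000, 1.900000); f=(1.900000, -1.088000) → (-0.439000, 1.693280)
0.190000: (-0.439000, 1.693280); f=(1.484280, -0.787040) → (-0.156987, 1.543742)
0.380000: (-0.156987, 1.543742); f=(1.125742, -0.593502) → (0.056904, 1.430977)
(p(0.57), q(0.57)) ≈ (0.0569, 1.4310)

0.0569, 1.4310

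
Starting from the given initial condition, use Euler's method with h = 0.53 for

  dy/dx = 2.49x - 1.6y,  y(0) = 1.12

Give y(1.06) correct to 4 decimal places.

Euler: y_{n+1} = y_n + h·f(x_n, y_n).
x=0.000000, y=1.120000: f=-1.792000 → y ← 1.120000 + 0.53·(-1.792000) = 0.170240
x=0.530000, y=0.170240: f=1.047316 → y ← 0.170240 + 0.53·1.047316 = 0.725317
y(1.06) ≈ 0.7253

0.7253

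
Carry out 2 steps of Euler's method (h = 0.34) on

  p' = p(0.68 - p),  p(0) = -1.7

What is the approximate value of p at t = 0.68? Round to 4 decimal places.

Euler: p_{n+1} = p_n + h·f(t_n, p_n).
t=0.000000, p=-1.700000: f=-4.046000 → p ← -1.700000 + 0.34·(-4.046000) = -3.075640
t=0.340000, p=-3.075640: f=-11.550997 → p ← -3.075640 + 0.34·(-11.550997) = -7.002979
p(0.68) ≈ -7.0030

-7.0030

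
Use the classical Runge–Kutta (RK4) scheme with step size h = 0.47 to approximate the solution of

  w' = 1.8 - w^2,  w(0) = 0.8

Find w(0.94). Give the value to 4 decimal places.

1.2834

RK4: k1 = f(x_n, w_n); k2 = f(x_n + h/2, w_n + (h/2)·k1); k3 = f(x_n + h/2, w_n + (h/2)·k2); k4 = f(x_n + h, w_n + h·k3); w_{n+1} = w_n + (h/6)·(k1 + 2k2 + 2k3 + k4).
x=0.000000, w=0.800000:
  k1 = f(0.000000, 0.800000) = 1.160000
  k2 = f(0.235000, 1.072600) = 0.649529
  k3 = f(0.235000, 0.952639) = 0.892478
  k4 = f(0.470000, 1.219465) = 0.312906
  w ← 0.800000 + (0.47/6)·(k1 + 2k2 + 2k3 + k4) = 1.156959
x=0.470000, w=1.156959:
  k1 = f(0.470000, 1.156959) = 0.461446
  k2 = f(0.705000, 1.265399) = 0.198766
  k3 = f(0.705000, 1.203669) = 0.351181
  k4 = f(0.940000, 1.322014) = 0.052279
  w ← 1.156959 + (0.47/6)·(k1 + 2k2 + 2k3 + k4) = 1.283359
w(0.94) ≈ 1.2834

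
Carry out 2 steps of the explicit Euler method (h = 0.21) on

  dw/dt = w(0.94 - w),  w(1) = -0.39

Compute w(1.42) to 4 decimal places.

Euler: w_{n+1} = w_n + h·f(t_n, w_n).
t=1.000000, w=-0.390000: f=-0.518700 → w ← -0.390000 + 0.21·(-0.518700) = -0.498927
t=1.210000, w=-0.498927: f=-0.717920 → w ← -0.498927 + 0.21·(-0.717920) = -0.649690
w(1.42) ≈ -0.6497

-0.6497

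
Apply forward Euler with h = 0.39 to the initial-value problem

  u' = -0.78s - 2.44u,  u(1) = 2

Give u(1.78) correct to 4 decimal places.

Euler: u_{n+1} = u_n + h·f(s_n, u_n).
s=1.000000, u=2.000000: f=-5.660000 → u ← 2.000000 + 0.39·(-5.660000) = -0.207400
s=1.390000, u=-0.207400: f=-0.578144 → u ← -0.207400 + 0.39·(-0.578144) = -0.432876
u(1.78) ≈ -0.4329

-0.4329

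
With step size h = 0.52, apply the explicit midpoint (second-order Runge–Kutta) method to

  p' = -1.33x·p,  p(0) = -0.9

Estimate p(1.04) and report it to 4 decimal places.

Midpoint: k1 = f(x_n, p_n); k2 = f(x_n + h/2, p_n + (h/2)·k1); p_{n+1} = p_n + h·k2.
x=0.000000, p=-0.900000:
  k1 = f(0.000000, -0.900000) = 0.000000
  k2 = f(0.260000, -0.900000) = 0.311220
  p ← -0.900000 + 0.52·0.311220 = -0.738166
x=0.520000, p=-0.738166:
  k1 = f(0.520000, -0.738166) = 0.510515
  k2 = f(0.780000, -0.605432) = 0.628075
  p ← -0.738166 + 0.52·0.628075 = -0.411567
p(1.04) ≈ -0.4116

-0.4116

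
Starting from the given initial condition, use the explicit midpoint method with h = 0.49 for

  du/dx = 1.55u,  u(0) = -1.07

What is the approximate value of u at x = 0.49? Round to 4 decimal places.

-2.1913

Midpoint: k1 = f(x_n, u_n); k2 = f(x_n + h/2, u_n + (h/2)·k1); u_{n+1} = u_n + h·k2.
x=0.000000, u=-1.070000:
  k1 = f(0.000000, -1.070000) = -1.658500
  k2 = f(0.245000, -1.476333) = -2.288315
  u ← -1.070000 + 0.49·(-2.288315) = -2.191275
u(0.49) ≈ -2.1913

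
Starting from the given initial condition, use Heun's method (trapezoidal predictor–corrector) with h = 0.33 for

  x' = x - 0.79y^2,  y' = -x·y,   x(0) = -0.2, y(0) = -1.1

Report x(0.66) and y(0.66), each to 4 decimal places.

Heun on (x,y): k1 = f(t_n, state_n); k2 = f(t_n + h, state_n + h·k1); state_{n+1} = state_n + (h/2)·(k1 + k2).
0.000000: (-0.200000, -1.100000)
  k1 = (-1.155900, -0.220000)
  predictor → (-0.581447, -1.172600)
  k2 = (-1.667690, -0.681805)
  → (-0.665892, -1.248798)
0.330000: (-0.665892, -1.248798)
  k1 = (-1.897894, -0.831565)
  predictor → (-1.292197, -1.523214)
  k2 = (-3.125141, -1.968293)
  → (-1.494693, -1.710774)
(x(0.66), y(0.66)) ≈ (-1.4947, -1.7108)

-1.4947, -1.7108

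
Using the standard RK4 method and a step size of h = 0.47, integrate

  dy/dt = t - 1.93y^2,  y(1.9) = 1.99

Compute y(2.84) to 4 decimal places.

RK4: k1 = f(t_n, y_n); k2 = f(t_n + h/2, y_n + (h/2)·k1); k3 = f(t_n + h/2, y_n + (h/2)·k2); k4 = f(t_n + h, y_n + h·k3); y_{n+1} = y_n + (h/6)·(k1 + 2k2 + 2k3 + k4).
t=1.900000, y=1.990000:
  k1 = f(1.900000, 1.990000) = -5.742993
  k2 = f(2.135000, 0.640397) = 1.343492
  k3 = f(2.135000, 2.305721) = -8.125550
  k4 = f(2.370000, -1.829009) = -4.086377
  y ← 1.990000 + (0.47/6)·(k1 + 2k2 + 2k3 + k4) = 0.157510
t=2.370000, y=0.157510:
  k1 = f(2.370000, 0.157510) = 2.322118
  k2 = f(2.605000, 0.703208) = 1.650613
  k3 = f(2.605000, 0.545404) = 2.030891
  k4 = f(2.840000, 1.112029) = 0.453345
  y ← 0.157510 + (0.47/6)·(k1 + 2k2 + 2k3 + k4) = 0.951690
y(2.84) ≈ 0.9517

0.9517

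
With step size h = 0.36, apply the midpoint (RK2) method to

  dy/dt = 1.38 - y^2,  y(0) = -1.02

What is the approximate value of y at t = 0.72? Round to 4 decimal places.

-0.5530

Midpoint: k1 = f(t_n, y_n); k2 = f(t_n + h/2, y_n + (h/2)·k1); y_{n+1} = y_n + h·k2.
t=0.000000, y=-1.020000:
  k1 = f(0.000000, -1.020000) = 0.339600
  k2 = f(0.180000, -0.958872) = 0.460564
  y ← -1.020000 + 0.36·0.460564 = -0.854197
t=0.360000, y=-0.854197:
  k1 = f(0.360000, -0.854197) = 0.650348
  k2 = f(0.540000, -0.737134) = 0.836633
  y ← -0.854197 + 0.36·0.836633 = -0.553009
y(0.72) ≈ -0.5530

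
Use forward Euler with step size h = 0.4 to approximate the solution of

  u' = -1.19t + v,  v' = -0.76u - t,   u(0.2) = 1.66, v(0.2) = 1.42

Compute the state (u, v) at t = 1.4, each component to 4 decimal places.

1.6841, -1.1161

Euler on (u,v): u_{n+1} = u_n + h·u', v_{n+1} = v_n + h·v'.
0.200000: (1.660000, 1.420000); f=(1.182000, -1.461600) → (2.132800, 0.835360)
0.600000: (2.132800, 0.835360); f=(0.121360, -2.220928) → (2.181344, -0.053011)
1.000000: (2.181344, -0.053011); f=(-1.243011, -2.657821) → (1.684140, -1.116140)
(u(1.4), v(1.4)) ≈ (1.6841, -1.1161)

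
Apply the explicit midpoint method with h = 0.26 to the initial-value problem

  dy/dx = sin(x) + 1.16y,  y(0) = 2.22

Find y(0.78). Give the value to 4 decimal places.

5.8114

Midpoint: k1 = f(x_n, y_n); k2 = f(x_n + h/2, y_n + (h/2)·k1); y_{n+1} = y_n + h·k2.
x=0.000000, y=2.220000:
  k1 = f(0.000000, 2.220000) = 2.575200
  k2 = f(0.130000, 2.554776) = 3.093174
  y ← 2.220000 + 0.26·3.093174 = 3.024225
x=0.260000, y=3.024225:
  k1 = f(0.260000, 3.024225) = 3.765182
  k2 = f(0.390000, 3.513699) = 4.456079
  y ← 3.024225 + 0.26·4.456079 = 4.182806
x=0.520000, y=4.182806:
  k1 = f(0.520000, 4.182806) = 5.348935
  k2 = f(0.650000, 4.878167) = 6.263861
  y ← 4.182806 + 0.26·6.263861 = 5.811410
y(0.78) ≈ 5.8114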